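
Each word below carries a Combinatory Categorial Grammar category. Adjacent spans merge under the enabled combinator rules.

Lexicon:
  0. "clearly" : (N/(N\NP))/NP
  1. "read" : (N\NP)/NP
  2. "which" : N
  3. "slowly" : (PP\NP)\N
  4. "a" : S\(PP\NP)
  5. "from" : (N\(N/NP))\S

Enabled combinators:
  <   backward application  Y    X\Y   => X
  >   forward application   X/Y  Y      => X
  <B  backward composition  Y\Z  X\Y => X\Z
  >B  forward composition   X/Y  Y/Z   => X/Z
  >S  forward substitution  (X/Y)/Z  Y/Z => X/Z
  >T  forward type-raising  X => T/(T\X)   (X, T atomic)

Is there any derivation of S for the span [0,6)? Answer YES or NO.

NO

(N/(N\NP))/NP (N\NP)/NP N (PP\NP)\N S\(PP\NP) (N\(N/NP))\S
CKY chart[0,6] = {N, N/(N\N), NP/(NP\N), PP/(PP\N), S/(S\N)}; S ∉ chart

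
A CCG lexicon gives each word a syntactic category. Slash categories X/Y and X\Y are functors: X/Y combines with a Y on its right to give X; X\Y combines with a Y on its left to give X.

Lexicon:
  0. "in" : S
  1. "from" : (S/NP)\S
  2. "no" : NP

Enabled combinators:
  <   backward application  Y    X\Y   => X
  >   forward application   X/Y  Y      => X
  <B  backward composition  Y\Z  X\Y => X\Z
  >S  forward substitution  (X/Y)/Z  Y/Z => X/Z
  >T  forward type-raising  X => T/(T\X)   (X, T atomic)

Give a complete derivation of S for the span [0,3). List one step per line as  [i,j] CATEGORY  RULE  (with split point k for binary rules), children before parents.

[0,3] S   >
  [0,2] S/NP   <
    [0,1] "in" : S
    [1,2] "from" : (S/NP)\S
  [2,3] "no" : NP

[0,1] S  lex  "in"
[1,2] (S/NP)\S  lex  "from"
[0,2] S/NP  <  k=1
[2,3] NP  lex  "no"
[0,3] S  >  k=2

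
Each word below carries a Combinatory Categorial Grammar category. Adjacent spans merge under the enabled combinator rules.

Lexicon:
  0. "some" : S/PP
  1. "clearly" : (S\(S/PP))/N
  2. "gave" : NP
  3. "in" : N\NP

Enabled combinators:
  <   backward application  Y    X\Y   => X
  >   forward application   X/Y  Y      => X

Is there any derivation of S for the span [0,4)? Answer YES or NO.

[0,4] S   <
  [0,1] "some" : S/PP
  [1,4] S\(S/PP)   >
    [1,2] "clearly" : (S\(S/PP))/N
    [2,4] N   <
      [2,3] "gave" : NP
      [3,4] "in" : N\NP

YES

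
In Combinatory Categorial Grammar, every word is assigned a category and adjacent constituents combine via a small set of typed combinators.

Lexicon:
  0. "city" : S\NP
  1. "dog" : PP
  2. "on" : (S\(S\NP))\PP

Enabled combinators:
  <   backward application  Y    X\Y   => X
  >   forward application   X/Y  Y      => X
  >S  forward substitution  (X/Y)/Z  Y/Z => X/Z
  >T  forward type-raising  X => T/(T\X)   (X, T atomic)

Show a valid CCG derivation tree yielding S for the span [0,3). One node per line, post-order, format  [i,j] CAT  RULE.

[0,1] S\NP  lex  "city"
[1,2] PP  lex  "dog"
[2,3] (S\(S\NP))\PP  lex  "on"
[1,3] S\(S\NP)  <  k=2
[0,3] S  <  k=1

[0,3] S   <
  [0,1] "city" : S\NP
  [1,3] S\(S\NP)   <
    [1,2] "dog" : PP
    [2,3] "on" : (S\(S\NP))\PP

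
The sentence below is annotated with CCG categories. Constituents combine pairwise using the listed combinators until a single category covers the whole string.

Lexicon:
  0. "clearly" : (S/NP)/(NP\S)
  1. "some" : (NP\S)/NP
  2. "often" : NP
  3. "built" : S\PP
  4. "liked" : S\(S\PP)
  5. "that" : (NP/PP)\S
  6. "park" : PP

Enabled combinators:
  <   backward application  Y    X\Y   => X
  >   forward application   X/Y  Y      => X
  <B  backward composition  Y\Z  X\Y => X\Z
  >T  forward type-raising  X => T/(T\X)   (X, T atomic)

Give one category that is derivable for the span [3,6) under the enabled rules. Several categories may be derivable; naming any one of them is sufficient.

NP/PP

[0,7] S   >
  [0,3] S/NP   >
    [0,1] "clearly" : (S/NP)/(NP\S)
    [1,3] NP\S   >
      [1,2] "some" : (NP\S)/NP
      [2,3] "often" : NP
  [3,7] NP   >
    [3,6] NP/PP   <
      [3,5] S   <
        [3,4] "built" : S\PP
        [4,5] "liked" : S\(S\PP)
      [5,6] "that" : (NP/PP)\S
    [6,7] "park" : PP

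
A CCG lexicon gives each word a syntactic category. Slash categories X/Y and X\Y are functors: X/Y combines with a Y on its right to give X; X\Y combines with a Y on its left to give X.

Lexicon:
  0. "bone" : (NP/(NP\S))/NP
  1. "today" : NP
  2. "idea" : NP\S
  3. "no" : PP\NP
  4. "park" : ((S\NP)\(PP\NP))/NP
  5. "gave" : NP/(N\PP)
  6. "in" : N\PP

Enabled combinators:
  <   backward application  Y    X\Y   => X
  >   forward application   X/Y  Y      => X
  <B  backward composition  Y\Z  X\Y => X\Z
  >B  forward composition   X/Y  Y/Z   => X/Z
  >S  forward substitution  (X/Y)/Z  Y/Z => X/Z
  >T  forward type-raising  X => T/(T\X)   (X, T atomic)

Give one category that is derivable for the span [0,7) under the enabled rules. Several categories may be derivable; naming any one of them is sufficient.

[0,7] S   <
  [0,3] NP   >
    [0,2] NP/(NP\S)   >
      [0,1] "bone" : (NP/(NP\S))/NP
      [1,2] "today" : NP
    [2,3] "idea" : NP\S
  [3,7] S\NP   <
    [3,4] "no" : PP\NP
    [4,7] (S\NP)\(PP\NP)   >
      [4,5] "park" : ((S\NP)\(PP\NP))/NP
      [5,7] NP   >
        [5,6] "gave" : NP/(N\PP)
        [6,7] "in" : N\PP

S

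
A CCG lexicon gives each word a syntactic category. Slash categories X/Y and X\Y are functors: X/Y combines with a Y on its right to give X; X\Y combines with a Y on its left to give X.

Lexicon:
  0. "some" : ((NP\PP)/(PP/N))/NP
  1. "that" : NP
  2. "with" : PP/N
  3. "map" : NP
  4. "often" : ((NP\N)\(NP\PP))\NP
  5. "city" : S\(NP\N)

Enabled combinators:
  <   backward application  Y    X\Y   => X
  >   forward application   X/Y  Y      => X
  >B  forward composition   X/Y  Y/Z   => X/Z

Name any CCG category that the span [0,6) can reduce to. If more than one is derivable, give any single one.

S

[0,6] S   <
  [0,5] NP\N   <
    [0,3] NP\PP   >
      [0,2] (NP\PP)/(PP/N)   >
        [0,1] "some" : ((NP\PP)/(PP/N))/NP
        [1,2] "that" : NP
      [2,3] "with" : PP/N
    [3,5] (NP\N)\(NP\PP)   <
      [3,4] "map" : NP
      [4,5] "often" : ((NP\N)\(NP\PP))\NP
  [5,6] "city" : S\(NP\N)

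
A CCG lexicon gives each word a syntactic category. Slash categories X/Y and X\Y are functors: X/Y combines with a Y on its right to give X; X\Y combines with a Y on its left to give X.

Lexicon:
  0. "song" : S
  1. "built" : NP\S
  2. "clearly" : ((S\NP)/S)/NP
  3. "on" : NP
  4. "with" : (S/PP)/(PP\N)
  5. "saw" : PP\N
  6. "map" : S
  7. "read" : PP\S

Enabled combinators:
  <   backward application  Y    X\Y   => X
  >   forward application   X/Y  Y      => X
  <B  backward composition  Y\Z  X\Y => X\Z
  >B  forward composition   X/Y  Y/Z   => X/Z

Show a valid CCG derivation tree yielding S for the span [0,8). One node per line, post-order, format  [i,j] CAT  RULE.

[0,8] S   <
  [0,2] NP   <
    [0,1] "song" : S
    [1,2] "built" : NP\S
  [2,8] S\NP   >
    [2,4] (S\NP)/S   >
      [2,3] "clearly" : ((S\NP)/S)/NP
      [3,4] "on" : NP
    [4,8] S   >
      [4,6] S/PP   >
        [4,5] "with" : (S/PP)/(PP\N)
        [5,6] "saw" : PP\N
      [6,8] PP   <
        [6,7] "map" : S
        [7,8] "read" : PP\S

[0,1] S  lex  "song"
[1,2] NP\S  lex  "built"
[0,2] NP  <  k=1
[2,3] ((S\NP)/S)/NP  lex  "clearly"
[3,4] NP  lex  "on"
[2,4] (S\NP)/S  >  k=3
[4,5] (S/PP)/(PP\N)  lex  "with"
[5,6] PP\N  lex  "saw"
[4,6] S/PP  >  k=5
[6,7] S  lex  "map"
[7,8] PP\S  lex  "read"
[6,8] PP  <  k=7
[4,8] S  >  k=6
[2,8] S\NP  >  k=4
[0,8] S  <  k=2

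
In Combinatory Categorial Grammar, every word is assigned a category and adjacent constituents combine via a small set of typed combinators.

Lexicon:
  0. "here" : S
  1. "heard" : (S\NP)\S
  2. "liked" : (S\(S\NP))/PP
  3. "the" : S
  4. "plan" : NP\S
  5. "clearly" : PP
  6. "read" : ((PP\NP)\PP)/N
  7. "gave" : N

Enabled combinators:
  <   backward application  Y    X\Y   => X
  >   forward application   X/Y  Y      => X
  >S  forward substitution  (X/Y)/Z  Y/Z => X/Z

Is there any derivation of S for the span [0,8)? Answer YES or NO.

[0,8] S   <
  [0,2] S\NP   <
    [0,1] "here" : S
    [1,2] "heard" : (S\NP)\S
  [2,8] S\(S\NP)   >
    [2,3] "liked" : (S\(S\NP))/PP
    [3,8] PP   <
      [3,5] NP   <
        [3,4] "the" : S
        [4,5] "plan" : NP\S
      [5,8] PP\NP   <
        [5,6] "clearly" : PP
        [6,8] (PP\NP)\PP   >
          [6,7] "read" : ((PP\NP)\PP)/N
          [7,8] "gave" : N

YES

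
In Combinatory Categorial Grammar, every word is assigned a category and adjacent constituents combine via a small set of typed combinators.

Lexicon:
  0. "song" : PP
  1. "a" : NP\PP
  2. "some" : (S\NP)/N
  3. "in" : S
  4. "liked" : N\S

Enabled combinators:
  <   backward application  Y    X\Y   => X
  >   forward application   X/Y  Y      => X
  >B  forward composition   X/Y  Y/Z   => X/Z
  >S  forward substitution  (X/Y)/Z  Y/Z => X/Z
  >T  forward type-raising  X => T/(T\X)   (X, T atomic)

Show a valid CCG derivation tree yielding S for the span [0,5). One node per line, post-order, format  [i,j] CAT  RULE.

[0,5] S   <
  [0,2] NP   >
    [0,1] NP/(NP\PP)   >T
      [0,1] "song" : PP
    [1,2] "a" : NP\PP
  [2,5] S\NP   >
    [2,3] "some" : (S\NP)/N
    [3,5] N   >
      [3,4] N/(N\S)   >T
        [3,4] "in" : S
      [4,5] "liked" : N\S

[0,1] PP  lex  "song"
[0,1] NP/(NP\PP)  >T
[1,2] NP\PP  lex  "a"
[0,2] NP  >  k=1
[2,3] (S\NP)/N  lex  "some"
[3,4] S  lex  "in"
[3,4] N/(N\S)  >T
[4,5] N\S  lex  "liked"
[3,5] N  >  k=4
[2,5] S\NP  >  k=3
[0,5] S  <  k=2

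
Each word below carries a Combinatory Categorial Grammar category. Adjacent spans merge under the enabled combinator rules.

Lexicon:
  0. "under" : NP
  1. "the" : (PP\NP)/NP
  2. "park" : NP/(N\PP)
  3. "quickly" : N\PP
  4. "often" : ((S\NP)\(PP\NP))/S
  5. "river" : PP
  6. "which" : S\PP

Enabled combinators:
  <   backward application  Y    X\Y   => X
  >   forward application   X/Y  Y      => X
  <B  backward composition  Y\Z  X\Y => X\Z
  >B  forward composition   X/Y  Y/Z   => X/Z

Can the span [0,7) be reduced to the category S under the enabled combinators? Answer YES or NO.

YES

[0,7] S   <
  [0,1] "under" : NP
  [1,7] S\NP   <
    [1,4] PP\NP   >
      [1,2] "the" : (PP\NP)/NP
      [2,4] NP   >
        [2,3] "park" : NP/(N\PP)
        [3,4] "quickly" : N\PP
    [4,7] (S\NP)\(PP\NP)   >
      [4,5] "often" : ((S\NP)\(PP\NP))/S
      [5,7] S   <
        [5,6] "river" : PP
        [6,7] "which" : S\PP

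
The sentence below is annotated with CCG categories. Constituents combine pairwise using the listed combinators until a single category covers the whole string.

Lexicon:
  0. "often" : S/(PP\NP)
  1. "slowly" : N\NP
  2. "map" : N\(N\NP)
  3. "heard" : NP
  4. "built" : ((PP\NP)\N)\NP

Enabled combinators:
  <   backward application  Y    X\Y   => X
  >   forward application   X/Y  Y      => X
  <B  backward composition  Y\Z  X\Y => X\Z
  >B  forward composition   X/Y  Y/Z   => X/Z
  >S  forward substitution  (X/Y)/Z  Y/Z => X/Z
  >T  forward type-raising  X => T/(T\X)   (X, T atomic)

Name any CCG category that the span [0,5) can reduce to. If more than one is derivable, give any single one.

[0,5] S   >
  [0,1] "often" : S/(PP\NP)
  [1,5] PP\NP   <
    [1,3] N   <
      [1,2] "slowly" : N\NP
      [2,3] "map" : N\(N\NP)
    [3,5] (PP\NP)\N   <
      [3,4] "heard" : NP
      [4,5] "built" : ((PP\NP)\N)\NP

S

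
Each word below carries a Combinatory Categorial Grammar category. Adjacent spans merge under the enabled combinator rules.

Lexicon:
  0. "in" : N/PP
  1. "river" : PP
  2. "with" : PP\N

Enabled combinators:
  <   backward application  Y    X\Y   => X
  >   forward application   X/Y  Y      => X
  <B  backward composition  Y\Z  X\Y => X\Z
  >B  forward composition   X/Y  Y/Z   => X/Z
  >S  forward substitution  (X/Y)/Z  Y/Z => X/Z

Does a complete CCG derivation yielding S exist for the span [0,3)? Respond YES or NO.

NO

N/PP PP PP\N
CKY chart[0,3] = {PP}; S ∉ chart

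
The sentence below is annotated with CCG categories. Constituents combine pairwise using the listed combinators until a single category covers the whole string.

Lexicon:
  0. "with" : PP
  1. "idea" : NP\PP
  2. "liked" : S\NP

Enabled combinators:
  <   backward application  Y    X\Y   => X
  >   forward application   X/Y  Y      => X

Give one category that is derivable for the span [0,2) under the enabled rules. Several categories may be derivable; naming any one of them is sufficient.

NP

[0,3] S   <
  [0,2] NP   <
    [0,1] "with" : PP
    [1,2] "idea" : NP\PP
  [2,3] "liked" : S\NP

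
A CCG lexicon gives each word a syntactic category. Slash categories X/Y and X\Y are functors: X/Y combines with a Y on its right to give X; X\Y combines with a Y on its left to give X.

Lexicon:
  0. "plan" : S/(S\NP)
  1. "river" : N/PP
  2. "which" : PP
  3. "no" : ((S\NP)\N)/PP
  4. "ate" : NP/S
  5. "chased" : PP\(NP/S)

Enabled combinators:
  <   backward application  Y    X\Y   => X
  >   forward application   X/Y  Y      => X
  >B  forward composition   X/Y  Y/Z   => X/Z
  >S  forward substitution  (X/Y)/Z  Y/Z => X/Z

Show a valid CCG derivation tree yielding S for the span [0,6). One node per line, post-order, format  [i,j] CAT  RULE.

[0,6] S   >
  [0,1] "plan" : S/(S\NP)
  [1,6] S\NP   <
    [1,3] N   >
      [1,2] "river" : N/PP
      [2,3] "which" : PP
    [3,6] (S\NP)\N   >
      [3,4] "no" : ((S\NP)\N)/PP
      [4,6] PP   <
        [4,5] "ate" : NP/S
        [5,6] "chased" : PP\(NP/S)

[0,1] S/(S\NP)  lex  "plan"
[1,2] N/PP  lex  "river"
[2,3] PP  lex  "which"
[1,3] N  >  k=2
[3,4] ((S\NP)\N)/PP  lex  "no"
[4,5] NP/S  lex  "ate"
[5,6] PP\(NP/S)  lex  "chased"
[4,6] PP  <  k=5
[3,6] (S\NP)\N  >  k=4
[1,6] S\NP  <  k=3
[0,6] S  >  k=1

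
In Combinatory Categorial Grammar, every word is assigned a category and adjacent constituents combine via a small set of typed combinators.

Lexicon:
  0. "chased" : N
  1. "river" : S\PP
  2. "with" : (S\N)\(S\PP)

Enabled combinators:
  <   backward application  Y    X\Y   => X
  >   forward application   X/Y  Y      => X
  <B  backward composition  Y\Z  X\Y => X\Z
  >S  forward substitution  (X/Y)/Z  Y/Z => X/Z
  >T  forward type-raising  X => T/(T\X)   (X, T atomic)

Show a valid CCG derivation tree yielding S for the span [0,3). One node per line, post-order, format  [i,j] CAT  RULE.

[0,3] S   <
  [0,1] "chased" : N
  [1,3] S\N   <
    [1,2] "river" : S\PP
    [2,3] "with" : (S\N)\(S\PP)

[0,1] N  lex  "chased"
[1,2] S\PP  lex  "river"
[2,3] (S\N)\(S\PP)  lex  "with"
[1,3] S\N  <  k=2
[0,3] S  <  k=1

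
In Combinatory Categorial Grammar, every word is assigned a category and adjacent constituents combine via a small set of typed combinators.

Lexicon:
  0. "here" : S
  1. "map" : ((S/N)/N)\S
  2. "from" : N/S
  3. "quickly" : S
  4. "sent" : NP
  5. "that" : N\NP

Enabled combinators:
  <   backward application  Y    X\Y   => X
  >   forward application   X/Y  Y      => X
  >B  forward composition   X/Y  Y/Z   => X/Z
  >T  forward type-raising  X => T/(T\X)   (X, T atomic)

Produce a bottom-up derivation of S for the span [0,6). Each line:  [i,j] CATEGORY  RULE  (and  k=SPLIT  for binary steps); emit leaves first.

[0,6] S   >
  [0,4] S/N   >
    [0,2] (S/N)/N   <
      [0,1] "here" : S
      [1,2] "map" : ((S/N)/N)\S
    [2,4] N   >
      [2,3] "from" : N/S
      [3,4] "quickly" : S
  [4,6] N   >
    [4,5] N/(N\NP)   >T
      [4,5] "sent" : NP
    [5,6] "that" : N\NP

[0,1] S  lex  "here"
[1,2] ((S/N)/N)\S  lex  "map"
[0,2] (S/N)/N  <  k=1
[2,3] N/S  lex  "from"
[3,4] S  lex  "quickly"
[2,4] N  >  k=3
[0,4] S/N  >  k=2
[4,5] NP  lex  "sent"
[4,5] N/(N\NP)  >T
[5,6] N\NP  lex  "that"
[4,6] N  >  k=5
[0,6] S  >  k=4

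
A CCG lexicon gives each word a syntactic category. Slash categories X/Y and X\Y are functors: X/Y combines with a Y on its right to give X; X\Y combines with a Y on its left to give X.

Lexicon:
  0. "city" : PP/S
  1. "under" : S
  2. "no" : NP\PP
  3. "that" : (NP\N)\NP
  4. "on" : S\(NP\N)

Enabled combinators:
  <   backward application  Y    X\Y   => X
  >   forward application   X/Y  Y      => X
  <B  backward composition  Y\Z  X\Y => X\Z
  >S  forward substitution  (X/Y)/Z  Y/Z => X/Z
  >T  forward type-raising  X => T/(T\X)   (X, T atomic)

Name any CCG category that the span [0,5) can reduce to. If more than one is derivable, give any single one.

[0,5] S   <
  [0,3] NP   <
    [0,2] PP   >
      [0,1] "city" : PP/S
      [1,2] "under" : S
    [2,3] "no" : NP\PP
  [3,5] S\NP   <B
    [3,4] "that" : (NP\N)\NP
    [4,5] "on" : S\(NP\N)

S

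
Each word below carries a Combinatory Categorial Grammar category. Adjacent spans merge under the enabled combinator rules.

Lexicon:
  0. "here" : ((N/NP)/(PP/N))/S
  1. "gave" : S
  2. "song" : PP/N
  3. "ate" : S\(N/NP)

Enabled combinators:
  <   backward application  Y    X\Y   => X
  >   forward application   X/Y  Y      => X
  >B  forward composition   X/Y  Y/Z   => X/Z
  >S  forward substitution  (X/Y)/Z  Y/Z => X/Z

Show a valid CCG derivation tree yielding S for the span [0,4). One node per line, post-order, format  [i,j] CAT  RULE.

[0,1] ((N/NP)/(PP/N))/S  lex  "here"
[1,2] S  lex  "gave"
[0,2] (N/NP)/(PP/N)  >  k=1
[2,3] PP/N  lex  "song"
[0,3] N/NP  >  k=2
[3,4] S\(N/NP)  lex  "ate"
[0,4] S  <  k=3

[0,4] S   <
  [0,3] N/NP   >
    [0,2] (N/NP)/(PP/N)   >
      [0,1] "here" : ((N/NP)/(PP/N))/S
      [1,2] "gave" : S
    [2,3] "song" : PP/N
  [3,4] "ate" : S\(N/NP)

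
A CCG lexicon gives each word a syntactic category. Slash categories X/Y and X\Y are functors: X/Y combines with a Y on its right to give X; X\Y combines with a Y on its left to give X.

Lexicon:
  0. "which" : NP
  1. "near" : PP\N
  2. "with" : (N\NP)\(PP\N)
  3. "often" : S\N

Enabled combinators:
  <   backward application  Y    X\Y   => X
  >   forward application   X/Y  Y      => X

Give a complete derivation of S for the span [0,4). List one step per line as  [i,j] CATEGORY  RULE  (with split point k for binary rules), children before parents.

[0,4] S   <
  [0,3] N   <
    [0,1] "which" : NP
    [1,3] N\NP   <
      [1,2] "near" : PP\N
      [2,3] "with" : (N\NP)\(PP\N)
  [3,4] "often" : S\N

[0,1] NP  lex  "which"
[1,2] PP\N  lex  "near"
[2,3] (N\NP)\(PP\N)  lex  "with"
[1,3] N\NP  <  k=2
[0,3] N  <  k=1
[3,4] S\N  lex  "often"
[0,4] S  <  k=3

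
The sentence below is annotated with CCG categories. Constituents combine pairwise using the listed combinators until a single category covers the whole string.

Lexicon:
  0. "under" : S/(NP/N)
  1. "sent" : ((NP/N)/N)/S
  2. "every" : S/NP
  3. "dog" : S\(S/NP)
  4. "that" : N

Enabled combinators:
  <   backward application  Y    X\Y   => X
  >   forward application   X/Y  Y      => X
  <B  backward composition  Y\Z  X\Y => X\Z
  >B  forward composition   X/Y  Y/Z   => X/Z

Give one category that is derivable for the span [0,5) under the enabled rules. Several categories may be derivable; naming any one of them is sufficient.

[0,5] S   >
  [0,1] "under" : S/(NP/N)
  [1,5] NP/N   >
    [1,4] (NP/N)/N   >
      [1,2] "sent" : ((NP/N)/N)/S
      [2,4] S   <
        [2,3] "every" : S/NP
        [3,4] "dog" : S\(S/NP)
    [4,5] "that" : N

S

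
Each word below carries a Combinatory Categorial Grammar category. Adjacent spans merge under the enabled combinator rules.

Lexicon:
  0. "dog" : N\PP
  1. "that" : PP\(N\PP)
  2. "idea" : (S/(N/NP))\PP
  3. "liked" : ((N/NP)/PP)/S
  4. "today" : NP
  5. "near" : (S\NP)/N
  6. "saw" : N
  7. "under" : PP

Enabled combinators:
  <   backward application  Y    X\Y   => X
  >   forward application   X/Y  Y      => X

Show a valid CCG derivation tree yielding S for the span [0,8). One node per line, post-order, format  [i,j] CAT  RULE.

[0,8] S   >
  [0,3] S/(N/NP)   <
    [0,2] PP   <
      [0,1] "dog" : N\PP
      [1,2] "that" : PP\(N\PP)
    [2,3] "idea" : (S/(N/NP))\PP
  [3,8] N/NP   >
    [3,7] (N/NP)/PP   >
      [3,4] "liked" : ((N/NP)/PP)/S
      [4,7] S   <
        [4,5] "today" : NP
        [5,7] S\NP   >
          [5,6] "near" : (S\NP)/N
          [6,7] "saw" : N
    [7,8] "under" : PP

[0,1] N\PP  lex  "dog"
[1,2] PP\(N\PP)  lex  "that"
[0,2] PP  <  k=1
[2,3] (S/(N/NP))\PP  lex  "idea"
[0,3] S/(N/NP)  <  k=2
[3,4] ((N/NP)/PP)/S  lex  "liked"
[4,5] NP  lex  "today"
[5,6] (S\NP)/N  lex  "near"
[6,7] N  lex  "saw"
[5,7] S\NP  >  k=6
[4,7] S  <  k=5
[3,7] (N/NP)/PP  >  k=4
[7,8] PP  lex  "under"
[3,8] N/NP  >  k=7
[0,8] S  >  k=3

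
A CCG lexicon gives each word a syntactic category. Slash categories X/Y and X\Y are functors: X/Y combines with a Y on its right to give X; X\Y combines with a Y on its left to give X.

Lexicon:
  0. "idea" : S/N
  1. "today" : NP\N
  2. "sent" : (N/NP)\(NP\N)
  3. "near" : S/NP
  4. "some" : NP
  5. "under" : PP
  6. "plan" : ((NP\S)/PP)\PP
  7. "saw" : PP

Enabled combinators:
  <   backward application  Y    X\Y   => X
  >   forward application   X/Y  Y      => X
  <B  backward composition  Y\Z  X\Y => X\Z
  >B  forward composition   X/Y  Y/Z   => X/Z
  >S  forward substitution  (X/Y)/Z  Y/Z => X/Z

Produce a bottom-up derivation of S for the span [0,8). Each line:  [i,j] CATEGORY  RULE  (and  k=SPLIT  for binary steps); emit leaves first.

[0,1] S/N  lex  "idea"
[1,2] NP\N  lex  "today"
[2,3] (N/NP)\(NP\N)  lex  "sent"
[1,3] N/NP  <  k=2
[3,4] S/NP  lex  "near"
[4,5] NP  lex  "some"
[3,5] S  >  k=4
[5,6] PP  lex  "under"
[6,7] ((NP\S)/PP)\PP  lex  "plan"
[5,7] (NP\S)/PP  <  k=6
[7,8] PP  lex  "saw"
[5,8] NP\S  >  k=7
[3,8] NP  <  k=5
[1,8] N  >  k=3
[0,8] S  >  k=1

[0,8] S   >
  [0,1] "idea" : S/N
  [1,8] N   >
    [1,3] N/NP   <
      [1,2] "today" : NP\N
      [2,3] "sent" : (N/NP)\(NP\N)
    [3,8] NP   <
      [3,5] S   >
        [3,4] "near" : S/NP
        [4,5] "some" : NP
      [5,8] NP\S   >
        [5,7] (NP\S)/PP   <
          [5,6] "under" : PP
          [6,7] "plan" : ((NP\S)/PP)\PP
        [7,8] "saw" : PP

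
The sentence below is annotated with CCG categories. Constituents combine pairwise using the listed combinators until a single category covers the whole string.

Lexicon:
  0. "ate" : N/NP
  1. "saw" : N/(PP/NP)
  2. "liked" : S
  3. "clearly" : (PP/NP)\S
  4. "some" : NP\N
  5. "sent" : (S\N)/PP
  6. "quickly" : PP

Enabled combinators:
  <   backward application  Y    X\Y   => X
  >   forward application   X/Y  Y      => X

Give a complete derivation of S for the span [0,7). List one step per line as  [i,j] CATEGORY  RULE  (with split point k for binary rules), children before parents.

[0,7] S   <
  [0,5] N   >
    [0,1] "ate" : N/NP
    [1,5] NP   <
      [1,4] N   >
        [1,2] "saw" : N/(PP/NP)
        [2,4] PP/NP   <
          [2,3] "liked" : S
          [3,4] "clearly" : (PP/NP)\S
      [4,5] "some" : NP\N
  [5,7] S\N   >
    [5,6] "sent" : (S\N)/PP
    [6,7] "quickly" : PP

[0,1] N/NP  lex  "ate"
[1,2] N/(PP/NP)  lex  "saw"
[2,3] S  lex  "liked"
[3,4] (PP/NP)\S  lex  "clearly"
[2,4] PP/NP  <  k=3
[1,4] N  >  k=2
[4,5] NP\N  lex  "some"
[1,5] NP  <  k=4
[0,5] N  >  k=1
[5,6] (S\N)/PP  lex  "sent"
[6,7] PP  lex  "quickly"
[5,7] S\N  >  k=6
[0,7] S  <  k=5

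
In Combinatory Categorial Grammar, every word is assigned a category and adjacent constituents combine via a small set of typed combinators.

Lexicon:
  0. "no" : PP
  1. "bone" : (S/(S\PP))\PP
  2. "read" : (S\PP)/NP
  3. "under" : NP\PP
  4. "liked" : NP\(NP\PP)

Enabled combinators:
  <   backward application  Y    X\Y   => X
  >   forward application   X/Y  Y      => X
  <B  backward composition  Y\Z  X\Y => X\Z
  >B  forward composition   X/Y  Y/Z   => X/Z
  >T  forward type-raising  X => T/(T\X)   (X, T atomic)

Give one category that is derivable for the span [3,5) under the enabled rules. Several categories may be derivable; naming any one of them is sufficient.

NP

[0,5] S   >
  [0,2] S/(S\PP)   <
    [0,1] "no" : PP
    [1,2] "bone" : (S/(S\PP))\PP
  [2,5] S\PP   >
    [2,3] "read" : (S\PP)/NP
    [3,5] NP   <
      [3,4] "under" : NP\PP
      [4,5] "liked" : NP\(NP\PP)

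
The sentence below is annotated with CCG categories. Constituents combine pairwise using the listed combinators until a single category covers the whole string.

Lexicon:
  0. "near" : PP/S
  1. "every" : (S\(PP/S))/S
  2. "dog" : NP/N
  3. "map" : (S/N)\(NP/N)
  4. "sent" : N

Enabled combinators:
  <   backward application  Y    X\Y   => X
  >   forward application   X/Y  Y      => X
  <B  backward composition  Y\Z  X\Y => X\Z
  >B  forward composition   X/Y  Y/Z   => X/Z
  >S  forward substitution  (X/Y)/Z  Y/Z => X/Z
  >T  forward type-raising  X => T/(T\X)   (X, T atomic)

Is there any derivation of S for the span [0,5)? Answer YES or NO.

YES

[0,5] S   <
  [0,1] "near" : PP/S
  [1,5] S\(PP/S)   >
    [1,2] "every" : (S\(PP/S))/S
    [2,5] S   >
      [2,4] S/N   <
        [2,3] "dog" : NP/N
        [3,4] "map" : (S/N)\(NP/N)
      [4,5] "sent" : N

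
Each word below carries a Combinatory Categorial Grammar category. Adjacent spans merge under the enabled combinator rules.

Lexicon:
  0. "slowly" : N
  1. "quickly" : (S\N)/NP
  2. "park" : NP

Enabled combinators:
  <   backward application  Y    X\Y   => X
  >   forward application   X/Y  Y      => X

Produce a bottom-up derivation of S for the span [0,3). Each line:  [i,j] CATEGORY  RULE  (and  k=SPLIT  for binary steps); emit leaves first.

[0,1] N  lex  "slowly"
[1,2] (S\N)/NP  lex  "quickly"
[2,3] NP  lex  "park"
[1,3] S\N  >  k=2
[0,3] S  <  k=1

[0,3] S   <
  [0,1] "slowly" : N
  [1,3] S\N   >
    [1,2] "quickly" : (S\N)/NP
    [2,3] "park" : NP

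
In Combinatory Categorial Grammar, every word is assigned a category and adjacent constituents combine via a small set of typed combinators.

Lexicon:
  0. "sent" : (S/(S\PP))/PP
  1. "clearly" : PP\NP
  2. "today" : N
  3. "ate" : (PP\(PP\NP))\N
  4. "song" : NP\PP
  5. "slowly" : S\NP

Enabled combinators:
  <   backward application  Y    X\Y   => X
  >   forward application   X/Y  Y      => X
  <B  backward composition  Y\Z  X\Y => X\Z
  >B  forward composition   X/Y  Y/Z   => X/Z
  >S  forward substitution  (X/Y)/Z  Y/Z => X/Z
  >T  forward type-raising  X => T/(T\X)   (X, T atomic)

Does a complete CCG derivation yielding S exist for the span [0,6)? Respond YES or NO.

YES

[0,6] S   >
  [0,4] S/(S\PP)   >
    [0,1] "sent" : (S/(S\PP))/PP
    [1,4] PP   <
      [1,2] "clearly" : PP\NP
      [2,4] PP\(PP\NP)   <
        [2,3] "today" : N
        [3,4] "ate" : (PP\(PP\NP))\N
  [4,6] S\PP   <B
    [4,5] "song" : NP\PP
    [5,6] "slowly" : S\NP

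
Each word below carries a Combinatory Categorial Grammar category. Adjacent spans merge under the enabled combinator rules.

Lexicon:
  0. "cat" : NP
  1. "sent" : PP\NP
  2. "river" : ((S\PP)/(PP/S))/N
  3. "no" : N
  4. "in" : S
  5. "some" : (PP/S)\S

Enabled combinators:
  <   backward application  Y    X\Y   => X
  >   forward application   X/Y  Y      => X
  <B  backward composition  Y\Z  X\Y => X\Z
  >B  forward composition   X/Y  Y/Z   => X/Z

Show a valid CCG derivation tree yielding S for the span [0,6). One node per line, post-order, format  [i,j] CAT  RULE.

[0,1] NP  lex  "cat"
[1,2] PP\NP  lex  "sent"
[0,2] PP  <  k=1
[2,3] ((S\PP)/(PP/S))/N  lex  "river"
[3,4] N  lex  "no"
[2,4] (S\PP)/(PP/S)  >  k=3
[4,5] S  lex  "in"
[5,6] (PP/S)\S  lex  "some"
[4,6] PP/S  <  k=5
[2,6] S\PP  >  k=4
[0,6] S  <  k=2

[0,6] S   <
  [0,2] PP   <
    [0,1] "cat" : NP
    [1,2] "sent" : PP\NP
  [2,6] S\PP   >
    [2,4] (S\PP)/(PP/S)   >
      [2,3] "river" : ((S\PP)/(PP/S))/N
      [3,4] "no" : N
    [4,6] PP/S   <
      [4,5] "in" : S
      [5,6] "some" : (PP/S)\S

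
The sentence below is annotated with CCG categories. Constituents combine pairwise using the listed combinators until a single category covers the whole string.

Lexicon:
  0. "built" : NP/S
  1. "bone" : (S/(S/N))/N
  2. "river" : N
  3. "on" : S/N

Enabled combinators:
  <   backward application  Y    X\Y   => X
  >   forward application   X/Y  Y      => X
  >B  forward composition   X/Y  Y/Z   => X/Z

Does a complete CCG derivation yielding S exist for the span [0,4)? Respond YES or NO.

NP/S (S/(S/N))/N N S/N
CKY chart[0,4] = {NP}; S ∉ chart

NO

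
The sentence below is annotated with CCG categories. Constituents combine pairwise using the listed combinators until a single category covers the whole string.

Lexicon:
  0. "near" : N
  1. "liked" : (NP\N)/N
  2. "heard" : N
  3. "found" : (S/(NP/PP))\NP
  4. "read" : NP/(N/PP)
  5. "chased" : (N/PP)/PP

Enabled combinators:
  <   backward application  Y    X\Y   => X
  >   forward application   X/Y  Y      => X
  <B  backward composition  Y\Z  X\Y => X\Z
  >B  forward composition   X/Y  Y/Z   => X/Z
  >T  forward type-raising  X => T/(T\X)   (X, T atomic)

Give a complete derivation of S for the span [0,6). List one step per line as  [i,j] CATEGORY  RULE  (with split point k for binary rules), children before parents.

[0,1] N  lex  "near"
[1,2] (NP\N)/N  lex  "liked"
[2,3] N  lex  "heard"
[1,3] NP\N  >  k=2
[0,3] NP  <  k=1
[3,4] (S/(NP/PP))\NP  lex  "found"
[0,4] S/(NP/PP)  <  k=3
[4,5] NP/(N/PP)  lex  "read"
[5,6] (N/PP)/PP  lex  "chased"
[4,6] NP/PP  >B  k=5
[0,6] S  >  k=4

[0,6] S   >
  [0,4] S/(NP/PP)   <
    [0,3] NP   <
      [0,1] "near" : N
      [1,3] NP\N   >
        [1,2] "liked" : (NP\N)/N
        [2,3] "heard" : N
    [3,4] "found" : (S/(NP/PP))\NP
  [4,6] NP/PP   >B
    [4,5] "read" : NP/(N/PP)
    [5,6] "chased" : (N/PP)/PP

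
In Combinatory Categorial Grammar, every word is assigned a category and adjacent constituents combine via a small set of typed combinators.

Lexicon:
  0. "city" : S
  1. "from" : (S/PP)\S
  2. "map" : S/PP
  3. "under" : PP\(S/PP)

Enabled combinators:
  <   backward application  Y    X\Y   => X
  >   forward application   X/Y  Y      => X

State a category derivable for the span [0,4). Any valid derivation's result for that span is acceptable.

S

[0,4] S   >
  [0,2] S/PP   <
    [0,1] "city" : S
    [1,2] "from" : (S/PP)\S
  [2,4] PP   <
    [2,3] "map" : S/PP
    [3,4] "under" : PP\(S/PP)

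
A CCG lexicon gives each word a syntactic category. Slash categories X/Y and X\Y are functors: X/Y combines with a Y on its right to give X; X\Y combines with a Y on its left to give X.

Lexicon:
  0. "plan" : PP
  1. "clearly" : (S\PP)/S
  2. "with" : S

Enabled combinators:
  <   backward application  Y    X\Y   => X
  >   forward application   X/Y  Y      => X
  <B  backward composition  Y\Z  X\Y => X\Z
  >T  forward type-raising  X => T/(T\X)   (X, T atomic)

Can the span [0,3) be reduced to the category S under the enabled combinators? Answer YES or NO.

[0,3] S   >
  [0,1] S/(S\PP)   >T
    [0,1] "plan" : PP
  [1,3] S\PP   >
    [1,2] "clearly" : (S\PP)/S
    [2,3] "with" : S

YES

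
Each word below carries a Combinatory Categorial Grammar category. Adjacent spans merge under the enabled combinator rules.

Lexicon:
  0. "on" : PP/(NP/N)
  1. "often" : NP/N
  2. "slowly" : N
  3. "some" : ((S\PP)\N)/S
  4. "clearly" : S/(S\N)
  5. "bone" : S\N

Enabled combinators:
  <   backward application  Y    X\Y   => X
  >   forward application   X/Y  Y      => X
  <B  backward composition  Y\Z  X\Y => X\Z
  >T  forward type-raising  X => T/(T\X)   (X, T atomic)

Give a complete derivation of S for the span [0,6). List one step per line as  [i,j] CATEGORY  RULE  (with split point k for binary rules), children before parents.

[0,1] PP/(NP/N)  lex  "on"
[1,2] NP/N  lex  "often"
[0,2] PP  >  k=1
[2,3] N  lex  "slowly"
[3,4] ((S\PP)\N)/S  lex  "some"
[4,5] S/(S\N)  lex  "clearly"
[5,6] S\N  lex  "bone"
[4,6] S  >  k=5
[3,6] (S\PP)\N  >  k=4
[2,6] S\PP  <  k=3
[0,6] S  <  k=2

[0,6] S   <
  [0,2] PP   >
    [0,1] "on" : PP/(NP/N)
    [1,2] "often" : NP/N
  [2,6] S\PP   <
    [2,3] "slowly" : N
    [3,6] (S\PP)\N   >
      [3,4] "some" : ((S\PP)\N)/S
      [4,6] S   >
        [4,5] "clearly" : S/(S\N)
        [5,6] "bone" : S\N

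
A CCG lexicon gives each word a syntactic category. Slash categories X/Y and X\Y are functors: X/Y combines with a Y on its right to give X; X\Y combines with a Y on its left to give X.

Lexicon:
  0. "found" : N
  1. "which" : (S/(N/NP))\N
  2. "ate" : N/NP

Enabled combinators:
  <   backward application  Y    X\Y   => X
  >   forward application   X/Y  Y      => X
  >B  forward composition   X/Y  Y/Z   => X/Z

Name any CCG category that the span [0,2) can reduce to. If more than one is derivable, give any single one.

[0,3] S   >
  [0,2] S/(N/NP)   <
    [0,1] "found" : N
    [1,2] "which" : (S/(N/NP))\N
  [2,3] "ate" : N/NP

S/(N/NP)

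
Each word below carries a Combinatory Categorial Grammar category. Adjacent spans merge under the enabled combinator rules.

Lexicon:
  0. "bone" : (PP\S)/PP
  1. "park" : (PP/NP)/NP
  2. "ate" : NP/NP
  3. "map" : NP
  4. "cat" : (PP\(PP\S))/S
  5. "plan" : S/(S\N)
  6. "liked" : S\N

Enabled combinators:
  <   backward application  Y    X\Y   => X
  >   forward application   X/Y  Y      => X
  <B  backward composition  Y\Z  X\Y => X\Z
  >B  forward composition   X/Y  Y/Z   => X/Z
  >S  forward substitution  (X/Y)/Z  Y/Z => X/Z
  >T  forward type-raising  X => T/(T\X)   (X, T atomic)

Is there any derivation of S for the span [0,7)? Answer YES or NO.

NO

(PP\S)/PP (PP/NP)/NP NP/NP NP (PP\(PP\S))/S S/(S\N) S\N
CKY chart[0,7] = {N/(N\PP), NP/(NP\PP), PP, PP/(PP\PP), S/(S\PP)}; S ∉ chart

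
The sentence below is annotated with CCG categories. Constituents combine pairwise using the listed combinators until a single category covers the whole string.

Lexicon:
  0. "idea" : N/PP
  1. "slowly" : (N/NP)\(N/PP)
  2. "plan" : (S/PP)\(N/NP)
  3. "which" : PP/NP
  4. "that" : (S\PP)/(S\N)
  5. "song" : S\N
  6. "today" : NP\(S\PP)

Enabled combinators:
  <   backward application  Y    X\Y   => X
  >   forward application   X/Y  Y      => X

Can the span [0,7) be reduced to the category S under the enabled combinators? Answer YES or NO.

YES

[0,7] S   >
  [0,3] S/PP   <
    [0,2] N/NP   <
      [0,1] "idea" : N/PP
      [1,2] "slowly" : (N/NP)\(N/PP)
    [2,3] "plan" : (S/PP)\(N/NP)
  [3,7] PP   >
    [3,4] "which" : PP/NP
    [4,7] NP   <
      [4,6] S\PP   >
        [4,5] "that" : (S\PP)/(S\N)
        [5,6] "song" : S\N
      [6,7] "today" : NP\(S\PP)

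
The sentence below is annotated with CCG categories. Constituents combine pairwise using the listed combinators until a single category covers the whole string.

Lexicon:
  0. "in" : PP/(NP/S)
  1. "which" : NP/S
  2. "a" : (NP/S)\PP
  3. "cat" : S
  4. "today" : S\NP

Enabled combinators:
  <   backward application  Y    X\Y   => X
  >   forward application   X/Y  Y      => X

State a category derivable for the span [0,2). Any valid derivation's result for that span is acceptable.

PP

[0,5] S   <
  [0,4] NP   >
    [0,3] NP/S   <
      [0,2] PP   >
        [0,1] "in" : PP/(NP/S)
        [1,2] "which" : NP/S
      [2,3] "a" : (NP/S)\PP
    [3,4] "cat" : S
  [4,5] "today" : S\NP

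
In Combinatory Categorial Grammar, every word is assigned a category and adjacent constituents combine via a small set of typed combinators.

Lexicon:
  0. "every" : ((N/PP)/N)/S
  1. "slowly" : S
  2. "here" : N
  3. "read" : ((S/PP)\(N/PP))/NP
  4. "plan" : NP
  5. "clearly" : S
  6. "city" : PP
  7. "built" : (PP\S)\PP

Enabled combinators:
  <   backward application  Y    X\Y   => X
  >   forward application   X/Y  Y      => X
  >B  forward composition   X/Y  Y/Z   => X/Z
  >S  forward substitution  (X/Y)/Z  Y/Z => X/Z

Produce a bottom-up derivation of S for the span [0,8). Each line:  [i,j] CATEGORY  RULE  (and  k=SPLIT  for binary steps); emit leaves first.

[0,8] S   >
  [0,5] S/PP   <
    [0,3] N/PP   >
      [0,2] (N/PP)/N   >
        [0,1] "every" : ((N/PP)/N)/S
        [1,2] "slowly" : S
      [2,3] "here" : N
    [3,5] (S/PP)\(N/PP)   >
      [3,4] "read" : ((S/PP)\(N/PP))/NP
      [4,5] "plan" : NP
  [5,8] PP   <
    [5,6] "clearly" : S
    [6,8] PP\S   <
      [6,7] "city" : PP
      [7,8] "built" : (PP\S)\PP

[0,1] ((N/PP)/N)/S  lex  "every"
[1,2] S  lex  "slowly"
[0,2] (N/PP)/N  >  k=1
[2,3] N  lex  "here"
[0,3] N/PP  >  k=2
[3,4] ((S/PP)\(N/PP))/NP  lex  "read"
[4,5] NP  lex  "plan"
[3,5] (S/PP)\(N/PP)  >  k=4
[0,5] S/PP  <  k=3
[5,6] S  lex  "clearly"
[6,7] PP  lex  "city"
[7,8] (PP\S)\PP  lex  "built"
[6,8] PP\S  <  k=7
[5,8] PP  <  k=6
[0,8] S  >  k=5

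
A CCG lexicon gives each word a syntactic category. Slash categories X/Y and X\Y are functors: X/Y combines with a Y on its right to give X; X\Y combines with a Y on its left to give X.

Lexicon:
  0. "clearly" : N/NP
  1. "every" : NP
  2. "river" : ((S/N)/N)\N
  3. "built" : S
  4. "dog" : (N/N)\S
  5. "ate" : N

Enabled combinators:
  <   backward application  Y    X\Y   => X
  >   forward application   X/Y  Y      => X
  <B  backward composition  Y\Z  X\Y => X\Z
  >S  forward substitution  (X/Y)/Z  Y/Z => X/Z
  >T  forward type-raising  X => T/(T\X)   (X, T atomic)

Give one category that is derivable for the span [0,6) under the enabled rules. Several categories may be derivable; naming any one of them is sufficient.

[0,6] S   >
  [0,5] S/N   >S
    [0,3] (S/N)/N   <
      [0,2] N   >
        [0,1] "clearly" : N/NP
        [1,2] "every" : NP
      [2,3] "river" : ((S/N)/N)\N
    [3,5] N/N   <
      [3,4] "built" : S
      [4,5] "dog" : (N/N)\S
  [5,6] "ate" : N

S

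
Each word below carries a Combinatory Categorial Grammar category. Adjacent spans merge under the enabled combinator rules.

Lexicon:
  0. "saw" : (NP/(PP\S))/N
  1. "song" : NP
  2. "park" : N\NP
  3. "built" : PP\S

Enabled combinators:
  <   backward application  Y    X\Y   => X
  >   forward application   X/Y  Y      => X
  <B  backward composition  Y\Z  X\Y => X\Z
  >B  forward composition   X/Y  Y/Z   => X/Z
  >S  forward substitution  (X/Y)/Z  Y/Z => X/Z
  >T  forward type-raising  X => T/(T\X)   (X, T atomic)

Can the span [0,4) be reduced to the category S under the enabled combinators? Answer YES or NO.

NO

(NP/(PP\S))/N NP N\NP PP\S
CKY chart[0,4] = {N/(N\NP), NP, NP/(NP\NP), PP/(PP\NP), S/(S\NP)}; S ∉ chart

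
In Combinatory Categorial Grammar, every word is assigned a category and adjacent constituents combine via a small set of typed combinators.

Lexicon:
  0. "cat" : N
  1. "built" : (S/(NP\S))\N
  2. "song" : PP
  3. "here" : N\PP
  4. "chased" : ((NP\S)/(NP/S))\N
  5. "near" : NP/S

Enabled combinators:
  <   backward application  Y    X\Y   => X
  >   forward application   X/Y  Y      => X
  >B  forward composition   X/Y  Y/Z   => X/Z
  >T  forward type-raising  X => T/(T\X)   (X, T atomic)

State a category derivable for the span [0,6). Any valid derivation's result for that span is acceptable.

S

[0,6] S   >
  [0,2] S/(NP\S)   <
    [0,1] "cat" : N
    [1,2] "built" : (S/(NP\S))\N
  [2,6] NP\S   >
    [2,5] (NP\S)/(NP/S)   <
      [2,4] N   <
        [2,3] "song" : PP
        [3,4] "here" : N\PP
      [4,5] "chased" : ((NP\S)/(NP/S))\N
    [5,6] "near" : NP/S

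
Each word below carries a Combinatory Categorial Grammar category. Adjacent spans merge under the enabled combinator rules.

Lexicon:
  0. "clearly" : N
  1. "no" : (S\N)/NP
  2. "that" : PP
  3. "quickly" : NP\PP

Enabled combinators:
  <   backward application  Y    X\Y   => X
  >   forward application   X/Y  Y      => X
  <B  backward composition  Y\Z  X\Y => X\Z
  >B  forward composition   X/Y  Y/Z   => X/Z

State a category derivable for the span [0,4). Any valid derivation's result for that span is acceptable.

[0,4] S   <
  [0,1] "clearly" : N
  [1,4] S\N   >
    [1,2] "no" : (S\N)/NP
    [2,4] NP   <
      [2,3] "that" : PP
      [3,4] "quickly" : NP\PP

S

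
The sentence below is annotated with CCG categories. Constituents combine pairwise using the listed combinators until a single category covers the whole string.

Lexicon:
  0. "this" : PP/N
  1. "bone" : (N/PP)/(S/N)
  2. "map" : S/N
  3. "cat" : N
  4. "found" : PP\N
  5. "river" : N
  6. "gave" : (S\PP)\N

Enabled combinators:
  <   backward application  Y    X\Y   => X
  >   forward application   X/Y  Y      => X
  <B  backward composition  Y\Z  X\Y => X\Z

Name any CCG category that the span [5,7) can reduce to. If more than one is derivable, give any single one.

S\PP

[0,7] S   <
  [0,5] PP   >
    [0,1] "this" : PP/N
    [1,5] N   >
      [1,3] N/PP   >
        [1,2] "bone" : (N/PP)/(S/N)
        [2,3] "map" : S/N
      [3,5] PP   <
        [3,4] "cat" : N
        [4,5] "found" : PP\N
  [5,7] S\PP   <
    [5,6] "river" : N
    [6,7] "gave" : (S\PP)\N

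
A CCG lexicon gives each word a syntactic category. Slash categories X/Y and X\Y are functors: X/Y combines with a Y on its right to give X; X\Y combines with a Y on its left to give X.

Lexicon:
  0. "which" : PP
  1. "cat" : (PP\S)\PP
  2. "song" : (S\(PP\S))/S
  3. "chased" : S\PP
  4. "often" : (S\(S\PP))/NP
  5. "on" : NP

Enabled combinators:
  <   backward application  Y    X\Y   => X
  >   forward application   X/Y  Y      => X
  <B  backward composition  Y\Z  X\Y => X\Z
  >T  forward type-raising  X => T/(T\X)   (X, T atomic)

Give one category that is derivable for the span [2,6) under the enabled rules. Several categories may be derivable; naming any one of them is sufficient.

S\(PP\S)

[0,6] S   <
  [0,2] PP\S   <
    [0,1] "which" : PP
    [1,2] "cat" : (PP\S)\PP
  [2,6] S\(PP\S)   >
    [2,3] "song" : (S\(PP\S))/S
    [3,6] S   <
      [3,4] "chased" : S\PP
      [4,6] S\(S\PP)   >
        [4,5] "often" : (S\(S\PP))/NP
        [5,6] "on" : NP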